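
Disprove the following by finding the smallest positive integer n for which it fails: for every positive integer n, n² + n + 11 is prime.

For n = 1, 2, 3, 4, 5, 6, 7, 8, 9 the conclusion holds.
n = 10: n² + n + 11 = 121 = 11 × 11, composite.

n = 10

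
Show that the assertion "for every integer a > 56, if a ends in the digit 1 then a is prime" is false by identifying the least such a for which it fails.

For a = 61, 71 the conclusion holds.
a = 81: 81 ends in 1; 81 = 3 × 27, composite.
So a = 81 is the smallest counterexample.

a = 81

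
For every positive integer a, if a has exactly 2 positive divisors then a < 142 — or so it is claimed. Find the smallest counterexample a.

a = 149

A counterexample is any positive integer a such that a has exactly 2 positive divisors but the claim fails; we check each in order.
The first 34 eligible values, up to a = 139, all satisfy the conclusion.
a = 149: τ(149) = 2; 149 ≥ 142.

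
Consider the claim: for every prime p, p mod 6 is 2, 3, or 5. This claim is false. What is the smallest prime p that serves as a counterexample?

p = 7

We need the least prime p for which the claim fails.
p = 2: 2 mod 6 = 2.
p = 3: 3 mod 6 = 3.
p = 5: 5 mod 6 = 5.
p = 7: 7 mod 6 = 1 — not in {2, 3, 5}.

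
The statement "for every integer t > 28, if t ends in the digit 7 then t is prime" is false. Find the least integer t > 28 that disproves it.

t = 37: 37 ends in 7 and is prime.
t = 47: 47 ends in 7 and is prime.
t = 57: 57 ends in 7; 57 = 3 × 19, composite.
Thus t = 57 disproves the claim, and no smaller t works.

t = 57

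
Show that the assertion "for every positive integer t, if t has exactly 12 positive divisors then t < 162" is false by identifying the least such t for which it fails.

We need the least positive integer t for which t has exactly 12 positive divisors but the claim fails.
For t = 60, 72, 84, 90, …, 150, 156, 160 the conclusion holds.
t = 198: τ(198) = 12; 198 ≥ 162.
So t = 198 is the smallest counterexample.

t = 198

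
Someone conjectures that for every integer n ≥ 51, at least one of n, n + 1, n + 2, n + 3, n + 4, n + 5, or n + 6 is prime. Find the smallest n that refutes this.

n = 90

A counterexample is any integer n ≥ 51 such that n, n + 1, n + 2, n + 3, n + 4, n + 5, n + 6 are all composite; we check each in order.
For n = 51, 52, 53, 54, …, 87, 88, 89 the conclusion holds.
n = 90: 90 = 2 × 45; 91 = 7 × 13; 92 = 2 × 46; 93 = 3 × 31; 94 = 2 × 47; 95 = 5 × 19; 96 = 2 × 48 — all composite.
Thus n = 90 disproves the claim, and no smaller n works.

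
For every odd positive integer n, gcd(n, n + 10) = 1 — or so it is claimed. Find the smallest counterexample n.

n = 5

We need the least odd positive integer n for which gcd(n, n + 10) > 1.
n = 1: gcd(1, 11) = 1.
n = 3: gcd(3, 13) = 1.
n = 5: gcd(5, 15) = 5.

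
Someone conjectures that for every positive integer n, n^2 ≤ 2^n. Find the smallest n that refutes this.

n = 3

Check each positive integer n in order until n^2 > 2^n.
For n = 1, 2 the conclusion holds.
n = 3: n^2 = 9 and 2^n = 8, so 9 > 8.
Thus n = 3 disproves the claim, and no smaller n works.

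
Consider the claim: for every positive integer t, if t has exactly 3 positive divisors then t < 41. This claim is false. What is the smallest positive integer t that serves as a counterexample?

t = 49

A counterexample is any positive integer t such that t has exactly 3 positive divisors but the claim fails; we check each in order.
t = 4: τ(4) = 3; 4 < 41.
t = 9: τ(9) = 3; 9 < 41.
t = 25: τ(25) = 3; 25 < 41.
t = 49: τ(49) = 3; 49 ≥ 41.
Thus t = 49 disproves the claim, and no smaller t works.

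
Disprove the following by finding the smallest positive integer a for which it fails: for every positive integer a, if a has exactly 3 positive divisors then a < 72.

For a = 4, 9, 25, 49 the conclusion holds.
a = 121: τ(121) = 3; 121 ≥ 72.

a = 121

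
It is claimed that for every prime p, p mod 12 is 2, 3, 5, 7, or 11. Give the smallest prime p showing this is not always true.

For p = 2, 3, 5, 7, 11 the conclusion holds.
p = 13: 13 mod 12 = 1 — not in {2, 3, 5, 7, 11}.
Hence p = 13 is a counterexample.

p = 13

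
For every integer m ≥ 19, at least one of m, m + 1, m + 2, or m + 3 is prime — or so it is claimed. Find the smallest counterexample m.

A counterexample is any integer m ≥ 19 such that m, m + 1, m + 2, m + 3 are all composite; we check each in order.
m = 19: 19 is prime.
m = 20: 23 is prime.
m = 21: 23 is prime.
m = 22: 23 is prime.
m = 23: 23 is prime.
m = 24: 24 = 2 × 12; 25 = 5 × 5; 26 = 2 × 13; 27 = 3 × 9 — all composite.
Thus m = 24 disproves the claim, and no smaller m works.

m = 24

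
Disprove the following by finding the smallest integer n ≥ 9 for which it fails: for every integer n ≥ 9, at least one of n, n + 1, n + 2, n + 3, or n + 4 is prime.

n = 24

The first 15 eligible values, up to n = 23, all satisfy the conclusion.
n = 24: 24 = 2 × 12; 25 = 5 × 5; 26 = 2 × 13; 27 = 3 × 9; 28 = 2 × 14 — all composite.
Thus n = 24 disproves the claim, and no smaller n works.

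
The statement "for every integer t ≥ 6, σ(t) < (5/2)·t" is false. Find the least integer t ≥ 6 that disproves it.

t = 24

Check each integer t ≥ 6 in order until the claim fails.
For t = 6, 7, 8, 9, …, 21, 22, 23 the conclusion holds.
t = 24: σ(24) = 60; 60 ≥ 60.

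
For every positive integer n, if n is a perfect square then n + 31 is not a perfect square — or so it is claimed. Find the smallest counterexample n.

The first 14 eligible values, up to n = 196, all satisfy the conclusion.
n = 225: 225 = 15² and 225 + 31 = 256 = 16².

n = 225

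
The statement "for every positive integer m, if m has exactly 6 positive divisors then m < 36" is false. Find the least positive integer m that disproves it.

We need the least positive integer m for which m has exactly 6 positive divisors but the claim fails.
The first 5 eligible values, up to m = 32, all satisfy the conclusion.
m = 44: τ(44) = 6; 44 ≥ 36.
Hence m = 44 is a counterexample.

m = 44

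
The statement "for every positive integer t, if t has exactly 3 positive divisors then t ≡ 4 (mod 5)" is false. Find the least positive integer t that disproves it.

t = 25

A counterexample is any positive integer t such that t has exactly 3 positive divisors but the claim fails; we check each in order.
t = 4: τ(4) = 3; 4 ≡ 4 (mod 5).
t = 9: τ(9) = 3; 9 ≡ 4 (mod 5).
t = 25: τ(25) = 3; 25 ≡ 0 (mod 5).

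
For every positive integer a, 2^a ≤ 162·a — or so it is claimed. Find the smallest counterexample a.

Check each positive integer a in order until 2^a > 162·a.
For a = 1, 2, 3, 4, 5, 6, 7, 8, 9, 10 the conclusion holds.
a = 11: 2^a = 2048 and 162·a = 1782, so 2048 > 1782.

a = 11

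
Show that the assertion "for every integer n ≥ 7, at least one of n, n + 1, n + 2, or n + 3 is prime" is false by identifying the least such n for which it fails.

n = 24

Check each integer n ≥ 7 in order until n, n + 1, n + 2, n + 3 are all composite.
The first 17 eligible values, up to n = 23, all satisfy the conclusion.
n = 24: 24 = 2 × 12; 25 = 5 × 5; 26 = 2 × 13; 27 = 3 × 9 — all composite.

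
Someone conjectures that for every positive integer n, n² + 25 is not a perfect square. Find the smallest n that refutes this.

For n = 1, 2, 3, 4, …, 9, 10, 11 the conclusion holds.
n = 12: 12² + 25 = 169 = 13², a perfect square.
Thus n = 12 disproves the claim, and no smaller n works.

n = 12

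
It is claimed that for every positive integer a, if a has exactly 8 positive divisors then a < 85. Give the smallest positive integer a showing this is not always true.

a = 88

We need the least positive integer a for which a has exactly 8 positive divisors but the claim fails.
The first 9 eligible values, up to a = 78, all satisfy the conclusion.
a = 88: τ(88) = 8; 88 ≥ 85.
Thus a = 88 disproves the claim, and no smaller a works.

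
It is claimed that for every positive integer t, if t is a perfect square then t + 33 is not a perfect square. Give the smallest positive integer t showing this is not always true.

t = 16

A counterexample is any positive integer t such that t is a perfect square but t + 33 is a perfect square; we check each in order.
For t = 1, 4, 9 the conclusion holds.
t = 16: 16 = 4² and 16 + 33 = 49 = 7².
So t = 16 is the smallest counterexample.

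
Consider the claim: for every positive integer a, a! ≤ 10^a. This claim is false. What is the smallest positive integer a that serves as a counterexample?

a = 25

A counterexample is any positive integer a such that a! > 10^a; we check each in order.
The first 24 eligible values, up to a = 24, all satisfy the conclusion.
a = 25: a! = 15511210043330985984000000 and 10^a = 10000000000000000000000000, so 15511210043330985984000000 > 10000000000000000000000000.
Thus a = 25 disproves the claim, and no smaller a works.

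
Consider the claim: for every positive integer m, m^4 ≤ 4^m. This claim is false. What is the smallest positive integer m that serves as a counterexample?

m = 3

Check each positive integer m in order until m^4 > 4^m.
m = 1: m^4 = 1 and 4^m = 4, so 1 ≤ 4.
m = 2: m^4 = 16 and 4^m = 16, so 16 ≤ 16.
m = 3: m^4 = 81 and 4^m = 64, so 81 > 64.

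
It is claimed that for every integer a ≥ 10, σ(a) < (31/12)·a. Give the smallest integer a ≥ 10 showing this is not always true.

a = 48

For a = 10, 11, 12, 13, …, 45, 46, 47 the conclusion holds.
a = 48: σ(48) = 124; 124 ≥ 124.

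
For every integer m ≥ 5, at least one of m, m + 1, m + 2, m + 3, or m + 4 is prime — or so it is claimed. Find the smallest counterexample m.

Check each integer m ≥ 5 in order until m, m + 1, m + 2, m + 3, m + 4 are all composite.
For m = 5, 6, 7, 8, …, 21, 22, 23 the conclusion holds.
m = 24: 24 = 2 × 12; 25 = 5 × 5; 26 = 2 × 13; 27 = 3 × 9; 28 = 2 × 14 — all composite.

m = 24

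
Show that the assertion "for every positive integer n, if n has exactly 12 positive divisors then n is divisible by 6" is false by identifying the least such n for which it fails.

n = 140

For n = 60, 72, 84, 90, 96, 108, 126, 132 the conclusion holds.
n = 140: τ(140) = 12; 140 mod 6 = 2.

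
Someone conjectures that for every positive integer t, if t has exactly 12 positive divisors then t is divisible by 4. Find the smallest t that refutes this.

A counterexample is any positive integer t such that t has exactly 12 positive divisors but t is not divisible by 4; we check each in order.
t = 60: τ(60) = 12; 60 mod 4 = 0.
t = 72: τ(72) = 12; 72 mod 4 = 0.
t = 84: τ(84) = 12; 84 mod 4 = 0.
t = 90: τ(90) = 12; 90 mod 4 = 2.

t = 90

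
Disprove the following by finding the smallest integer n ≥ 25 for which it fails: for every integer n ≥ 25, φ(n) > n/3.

The first 5 eligible values, up to n = 29, all satisfy the conclusion.
n = 30: φ(30) = 8 and 30/3 = 10, so φ(30) ≤ 30/3.
Hence n = 30 is a counterexample.

n = 30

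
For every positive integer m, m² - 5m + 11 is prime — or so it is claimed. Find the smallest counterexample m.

m = 7

m = 1: m² - 5m + 11 = 7, prime.
m = 2: m² - 5m + 11 = 5, prime.
m = 3: m² - 5m + 11 = 5, prime.
m = 4: m² - 5m + 11 = 7, prime.
m = 5: m² - 5m + 11 = 11, prime.
m = 6: m² - 5m + 11 = 17, prime.
m = 7: m² - 5m + 11 = 25 = 5 × 5, composite.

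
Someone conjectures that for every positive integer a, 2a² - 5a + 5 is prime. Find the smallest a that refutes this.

a = 1: 2a² - 5a + 5 = 2, prime.
a = 2: 2a² - 5a + 5 = 3, prime.
a = 3: 2a² - 5a + 5 = 8 = 2 × 4, composite.
So a = 3 is the smallest counterexample.

a = 3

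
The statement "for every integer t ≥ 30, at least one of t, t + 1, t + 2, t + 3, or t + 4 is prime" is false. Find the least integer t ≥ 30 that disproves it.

t = 32

We need the least integer t ≥ 30 for which t, t + 1, t + 2, t + 3, t + 4 are all composite.
For t = 30, 31 the conclusion holds.
t = 32: 32 = 2 × 16; 33 = 3 × 11; 34 = 2 × 17; 35 = 5 × 7; 36 = 2 × 18 — all composite.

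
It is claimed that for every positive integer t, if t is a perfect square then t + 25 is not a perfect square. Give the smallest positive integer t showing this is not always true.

t = 144

For t = 1, 4, 9, 16, …, 81, 100, 121 the conclusion holds.
t = 144: 144 = 12² and 144 + 25 = 169 = 13².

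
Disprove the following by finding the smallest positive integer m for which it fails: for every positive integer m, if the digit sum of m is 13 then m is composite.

We need the least positive integer m for which the digit sum of m is 13 but m is prime.
m = 49: digit sum 13; 49 is composite.
m = 58: digit sum 13; 58 is composite.
m = 67: digit sum 13; 67 is prime, not composite.

m = 67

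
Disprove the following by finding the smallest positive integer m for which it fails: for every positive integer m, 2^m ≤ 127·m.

m = 11

For m = 1, 2, 3, 4, 5, 6, 7, 8, 9, 10 the conclusion holds.
m = 11: 2^m = 2048 and 127·m = 1397, so 2048 > 1397.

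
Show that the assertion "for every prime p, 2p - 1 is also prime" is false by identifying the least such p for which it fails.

p = 5

Check each prime p in order until 2p - 1 is not prime.
p = 2: 2p - 1 = 3, prime.
p = 3: 2p - 1 = 5, prime.
p = 5: 2p - 1 = 9 = 3 × 3, not prime.
So p = 5 is the smallest counterexample.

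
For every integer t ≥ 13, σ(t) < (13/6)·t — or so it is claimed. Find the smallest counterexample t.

t = 18

t = 13: σ(13) = 14; 14 < 169/6.
t = 14: σ(14) = 24; 24 < 91/3.
t = 15: σ(15) = 24; 24 < 65/2.
t = 16: σ(16) = 31; 31 < 104/3.
t = 17: σ(17) = 18; 18 < 221/6.
t = 18: σ(18) = 39; 39 ≥ 39.
So t = 18 is the smallest counterexample.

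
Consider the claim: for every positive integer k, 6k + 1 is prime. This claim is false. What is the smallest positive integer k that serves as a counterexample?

A counterexample is any positive integer k such that 6k + 1 is not prime; we check each in order.
For k = 1, 2, 3 the conclusion holds.
k = 4: 6k + 1 = 25 = 5 × 5, composite.
Thus k = 4 disproves the claim, and no smaller k works.

k = 4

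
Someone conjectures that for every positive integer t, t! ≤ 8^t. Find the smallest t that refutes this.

A counterexample is any positive integer t such that t! > 8^t; we check each in order.
For t = 1, 2, 3, 4, …, 17, 18, 19 the conclusion holds.
t = 20: t! = 2432902008176640000 and 8^t = 1152921504606846976, so 2432902008176640000 > 1152921504606846976.
Thus t = 20 disproves the claim, and no smaller t works.

t = 20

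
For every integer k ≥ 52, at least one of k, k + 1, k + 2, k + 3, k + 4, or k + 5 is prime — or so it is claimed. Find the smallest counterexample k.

k = 90

A counterexample is any integer k ≥ 52 such that k, k + 1, k + 2, k + 3, k + 4, k + 5 are all composite; we check each in order.
For k = 52, 53, 54, 55, …, 87, 88, 89 the conclusion holds.
k = 90: 90 = 2 × 45; 91 = 7 × 13; 92 = 2 × 46; 93 = 3 × 31; 94 = 2 × 47; 95 = 5 × 19 — all composite.
So k = 90 is the smallest counterexample.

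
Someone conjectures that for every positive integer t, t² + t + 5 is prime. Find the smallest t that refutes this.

A counterexample is any positive integer t such that t² + t + 5 is not prime; we check each in order.
For t = 1, 2, 3 the conclusion holds.
t = 4: t² + t + 5 = 25 = 5 × 5, composite.
So t = 4 is the smallest counterexample.

t = 4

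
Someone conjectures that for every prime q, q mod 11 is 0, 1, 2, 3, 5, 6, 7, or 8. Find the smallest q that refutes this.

We need the least prime q for which the claim fails.
The first 10 eligible values, up to q = 29, all satisfy the conclusion.
q = 31: 31 mod 11 = 9 — not in {0, 1, 2, 3, 5, 6, 7, 8}.

q = 31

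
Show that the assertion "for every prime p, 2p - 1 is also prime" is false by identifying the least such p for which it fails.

p = 5

We need the least prime p for which 2p - 1 is not prime.
p = 2: 2p - 1 = 3, prime.
p = 3: 2p - 1 = 5, prime.
p = 5: 2p - 1 = 9 = 3 × 3, not prime.
So p = 5 is the smallest counterexample.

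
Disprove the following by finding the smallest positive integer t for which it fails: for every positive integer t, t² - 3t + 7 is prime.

t = 6

A counterexample is any positive integer t such that t² - 3t + 7 is not prime; we check each in order.
The first 5 eligible values, up to t = 5, all satisfy the conclusion.
t = 6: t² - 3t + 7 = 25 = 5 × 5, composite.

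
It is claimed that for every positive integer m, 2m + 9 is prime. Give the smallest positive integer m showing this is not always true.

A counterexample is any positive integer m such that 2m + 9 is not prime; we check each in order.
For m = 1, 2 the conclusion holds.
m = 3: 2m + 9 = 15 = 3 × 5, composite.
Thus m = 3 disproves the claim, and no smaller m works.

m = 3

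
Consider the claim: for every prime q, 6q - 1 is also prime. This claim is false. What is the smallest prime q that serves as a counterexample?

q = 11

The first 4 eligible values, up to q = 7, all satisfy the conclusion.
q = 11: 6q - 1 = 65 = 5 × 13, not prime.
Hence q = 11 is a counterexample.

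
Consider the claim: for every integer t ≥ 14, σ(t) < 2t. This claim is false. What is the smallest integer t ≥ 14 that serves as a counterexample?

t = 18

For t = 14, 15, 16, 17 the conclusion holds.
t = 18: σ(18) = 39; 39 ≥ 36.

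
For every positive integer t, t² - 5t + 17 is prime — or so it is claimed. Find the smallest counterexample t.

A counterexample is any positive integer t such that t² - 5t + 17 is not prime; we check each in order.
For t = 1, 2, 3, 4, …, 10, 11, 12 the conclusion holds.
t = 13: t² - 5t + 17 = 121 = 11 × 11, composite.

t = 13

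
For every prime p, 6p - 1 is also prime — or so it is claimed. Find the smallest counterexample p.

Check each prime p in order until 6p - 1 is not prime.
The first 4 eligible values, up to p = 7, all satisfy the conclusion.
p = 11: 6p - 1 = 65 = 5 × 13, not prime.

p = 11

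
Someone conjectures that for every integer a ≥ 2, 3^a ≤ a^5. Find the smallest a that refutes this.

a = 11

Check each integer a ≥ 2 in order until 3^a > a^5.
For a = 2, 3, 4, 5, 6, 7, 8, 9, 10 the conclusion holds.
a = 11: 3^a = 177147 and a^5 = 161051, so 177147 > 161051.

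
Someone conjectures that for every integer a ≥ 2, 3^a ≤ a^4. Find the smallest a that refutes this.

A counterexample is any integer a ≥ 2 such that 3^a > a^4; we check each in order.
a = 2: 3^a = 9 and a^4 = 16, so 9 ≤ 16.
a = 3: 3^a = 27 and a^4 = 81, so 27 ≤ 81.
a = 4: 3^a = 81 and a^4 = 256, so 81 ≤ 256.
a = 5: 3^a = 243 and a^4 = 625, so 243 ≤ 625.
a = 6: 3^a = 729 and a^4 = 1296, so 729 ≤ 1296.
a = 7: 3^a = 2187 and a^4 = 2401, so 2187 ≤ 2401.
a = 8: 3^a = 6561 and a^4 = 4096, so 6561 > 4096.
Thus a = 8 disproves the claim, and no smaller a works.

a = 8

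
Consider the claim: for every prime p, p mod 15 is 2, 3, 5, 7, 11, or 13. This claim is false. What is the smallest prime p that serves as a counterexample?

p = 19

A counterexample is any prime p such that the claim fails; we check each in order.
The first 7 eligible values, up to p = 17, all satisfy the conclusion.
p = 19: 19 mod 15 = 4 — not in {2, 3, 5, 7, 11, 13}.
Hence p = 19 is a counterexample.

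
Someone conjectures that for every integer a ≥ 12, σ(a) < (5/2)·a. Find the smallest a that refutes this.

a = 24

Check each integer a ≥ 12 in order until the claim fails.
The first 12 eligible values, up to a = 23, all satisfy the conclusion.
a = 24: σ(24) = 60; 60 ≥ 60.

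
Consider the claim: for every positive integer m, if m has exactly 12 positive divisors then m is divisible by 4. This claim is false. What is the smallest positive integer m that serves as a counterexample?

m = 90

A counterexample is any positive integer m such that m has exactly 12 positive divisors but m is not divisible by 4; we check each in order.
For m = 60, 72, 84 the conclusion holds.
m = 90: τ(90) = 12; 90 mod 4 = 2.
So m = 90 is the smallest counterexample.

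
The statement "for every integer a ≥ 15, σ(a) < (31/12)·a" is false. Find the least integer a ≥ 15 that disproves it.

A counterexample is any integer a ≥ 15 such that the claim fails; we check each in order.
For a = 15, 16, 17, 18, …, 45, 46, 47 the conclusion holds.
a = 48: σ(48) = 124; 124 ≥ 124.
Hence a = 48 is a counterexample.

a = 48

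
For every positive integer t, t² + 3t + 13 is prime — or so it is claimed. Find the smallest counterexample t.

t = 9

We need the least positive integer t for which t² + 3t + 13 is not prime.
t = 1: t² + 3t + 13 = 17, prime.
t = 2: t² + 3t + 13 = 23, prime.
t = 3: t² + 3t + 13 = 31, prime.
t = 4: t² + 3t + 13 = 41, prime.
t = 5: t² + 3t + 13 = 53, prime.
t = 6: t² + 3t + 13 = 67, prime.
t = 7: t² + 3t + 13 = 83, prime.
t = 8: t² + 3t + 13 = 101, prime.
t = 9: t² + 3t + 13 = 121 = 11 × 11, composite.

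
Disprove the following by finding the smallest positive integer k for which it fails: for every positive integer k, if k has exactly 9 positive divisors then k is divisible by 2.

k = 225

A counterexample is any positive integer k such that k has exactly 9 positive divisors but k is not divisible by 2; we check each in order.
k = 36: τ(36) = 9; 36 mod 2 = 0.
k = 100: τ(100) = 9; 100 mod 2 = 0.
k = 196: τ(196) = 9; 196 mod 2 = 0.
k = 225: τ(225) = 9; 225 mod 2 = 1.
So k = 225 is the smallest counterexample.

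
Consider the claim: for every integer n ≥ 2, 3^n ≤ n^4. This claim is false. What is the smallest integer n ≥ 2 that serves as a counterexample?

We need the least integer n ≥ 2 for which 3^n > n^4.
n = 2: 3^n = 9 and n^4 = 16, so 9 ≤ 16.
n = 3: 3^n = 27 and n^4 = 81, so 27 ≤ 81.
n = 4: 3^n = 81 and n^4 = 256, so 81 ≤ 256.
n = 5: 3^n = 243 and n^4 = 625, so 243 ≤ 625.
n = 6: 3^n = 729 and n^4 = 1296, so 729 ≤ 1296.
n = 7: 3^n = 2187 and n^4 = 2401, so 2187 ≤ 2401.
n = 8: 3^n = 6561 and n^4 = 4096, so 6561 > 4096.

n = 8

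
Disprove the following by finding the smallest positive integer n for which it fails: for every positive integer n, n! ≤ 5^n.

A counterexample is any positive integer n such that n! > 5^n; we check each in order.
The first 11 eligible values, up to n = 11, all satisfy the conclusion.
n = 12: n! = 479001600 and 5^n = 244140625, so 479001600 > 244140625.
So n = 12 is the smallest counterexample.

n = 12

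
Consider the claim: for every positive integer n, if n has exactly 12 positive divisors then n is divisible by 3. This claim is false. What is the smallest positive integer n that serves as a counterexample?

n = 140

A counterexample is any positive integer n such that n has exactly 12 positive divisors but n is not divisible by 3; we check each in order.
The first 8 eligible values, up to n = 132, all satisfy the conclusion.
n = 140: τ(140) = 12; 140 mod 3 = 2.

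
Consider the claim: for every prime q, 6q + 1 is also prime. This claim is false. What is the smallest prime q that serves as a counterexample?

q = 19

We need the least prime q for which 6q + 1 is not prime.
For q = 2, 3, 5, 7, 11, 13, 17 the conclusion holds.
q = 19: 6q + 1 = 115 = 5 × 23, not prime.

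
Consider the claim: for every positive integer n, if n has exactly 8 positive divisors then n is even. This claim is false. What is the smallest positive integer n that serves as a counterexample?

n = 105

Check each positive integer n in order until n has exactly 8 positive divisors but n is odd.
For n = 24, 30, 40, 42, …, 88, 102, 104 the conclusion holds.
n = 105: divisors of 105: 1, 3, 5, 7, 15, 21, 35, 105; 105 is odd.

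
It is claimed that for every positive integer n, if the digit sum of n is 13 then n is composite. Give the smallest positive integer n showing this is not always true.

n = 67

For n = 49, 58 the conclusion holds.
n = 67: digit sum 13; 67 is prime, not composite.
So n = 67 is the smallest counterexample.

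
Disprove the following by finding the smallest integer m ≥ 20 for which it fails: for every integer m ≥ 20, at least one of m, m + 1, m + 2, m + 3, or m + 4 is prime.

m = 24

The first 4 eligible values, up to m = 23, all satisfy the conclusion.
m = 24: 24 = 2 × 12; 25 = 5 × 5; 26 = 2 × 13; 27 = 3 × 9; 28 = 2 × 14 — all composite.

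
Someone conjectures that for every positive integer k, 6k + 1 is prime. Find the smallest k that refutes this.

k = 4

We need the least positive integer k for which 6k + 1 is not prime.
k = 1: 6k + 1 = 7, prime.
k = 2: 6k + 1 = 13, prime.
k = 3: 6k + 1 = 19, prime.
k = 4: 6k + 1 = 25 = 5 × 5, composite.
Hence k = 4 is a counterexample.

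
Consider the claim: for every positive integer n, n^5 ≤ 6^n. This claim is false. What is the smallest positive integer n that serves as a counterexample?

n = 3

A counterexample is any positive integer n such that n^5 > 6^n; we check each in order.
For n = 1, 2 the conclusion holds.
n = 3: n^5 = 243 and 6^n = 216, so 243 > 216.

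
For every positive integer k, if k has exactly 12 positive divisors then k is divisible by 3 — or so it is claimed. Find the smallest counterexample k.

Check each positive integer k in order until k has exactly 12 positive divisors but k is not divisible by 3.
For k = 60, 72, 84, 90, 96, 108, 126, 132 the conclusion holds.
k = 140: τ(140) = 12; 140 mod 3 = 2.

k = 140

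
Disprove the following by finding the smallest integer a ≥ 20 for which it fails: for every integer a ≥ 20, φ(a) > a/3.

a = 24

Check each integer a ≥ 20 in order until the claim fails.
a = 20: φ(20) = 8 and 20/3 = 20/3, so φ(20) > 20/3.
a = 21: φ(21) = 12 and 21/3 = 7, so φ(21) > 21/3.
a = 22: φ(22) = 10 and 22/3 = 22/3, so φ(22) > 22/3.
a = 23: φ(23) = 22 and 23/3 = 23/3, so φ(23) > 23/3.
a = 24: φ(24) = 8 and 24/3 = 8, so φ(24) ≤ 24/3.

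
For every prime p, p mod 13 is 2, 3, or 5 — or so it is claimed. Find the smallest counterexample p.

We need the least prime p for which the claim fails.
p = 2: 2 mod 13 = 2.
p = 3: 3 mod 13 = 3.
p = 5: 5 mod 13 = 5.
p = 7: 7 mod 13 = 7 — not in {2, 3, 5}.
Thus p = 7 disproves the claim, and no smaller p works.

p = 7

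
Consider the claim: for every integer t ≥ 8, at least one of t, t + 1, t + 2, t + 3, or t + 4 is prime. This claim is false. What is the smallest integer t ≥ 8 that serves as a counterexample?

t = 24

We need the least integer t ≥ 8 for which t, t + 1, t + 2, t + 3, t + 4 are all composite.
The first 16 eligible values, up to t = 23, all satisfy the conclusion.
t = 24: 24 = 2 × 12; 25 = 5 × 5; 26 = 2 × 13; 27 = 3 × 9; 28 = 2 × 14 — all composite.
So t = 24 is the smallest counterexample.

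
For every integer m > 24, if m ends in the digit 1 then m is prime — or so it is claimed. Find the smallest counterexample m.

Check each integer m > 24 in order until m ends in the digit 1 but m is not prime.
For m = 31, 41 the conclusion holds.
m = 51: 51 ends in 1; 51 = 3 × 17, composite.

m = 51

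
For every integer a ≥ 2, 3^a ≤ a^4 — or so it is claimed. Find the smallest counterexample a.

a = 8

Check each integer a ≥ 2 in order until 3^a > a^4.
For a = 2, 3, 4, 5, 6, 7 the conclusion holds.
a = 8: 3^a = 6561 and a^4 = 4096, so 6561 > 4096.
Hence a = 8 is a counterexample.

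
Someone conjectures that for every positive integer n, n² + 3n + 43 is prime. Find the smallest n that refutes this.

n = 39

A counterexample is any positive integer n such that n² + 3n + 43 is not prime; we check each in order.
For n = 1, 2, 3, 4, …, 36, 37, 38 the conclusion holds.
n = 39: n² + 3n + 43 = 1681 = 41 × 41, composite.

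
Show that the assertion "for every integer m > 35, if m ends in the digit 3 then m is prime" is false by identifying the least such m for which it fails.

m = 63

m = 43: 43 ends in 3 and is prime.
m = 53: 53 ends in 3 and is prime.
m = 63: 63 ends in 3; 63 = 3 × 21, composite.
Thus m = 63 disproves the claim, and no smaller m works.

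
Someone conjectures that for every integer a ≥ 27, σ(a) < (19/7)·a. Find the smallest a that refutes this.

a = 60

Check each integer a ≥ 27 in order until the claim fails.
For a = 27, 28, 29, 30, …, 57, 58, 59 the conclusion holds.
a = 60: σ(60) = 168; 168 ≥ 1140/7.
So a = 60 is the smallest counterexample.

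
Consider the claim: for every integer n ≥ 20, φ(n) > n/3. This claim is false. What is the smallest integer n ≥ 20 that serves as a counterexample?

n = 24

Check each integer n ≥ 20 in order until the claim fails.
For n = 20, 21, 22, 23 the conclusion holds.
n = 24: φ(24) = 8 and 24/3 = 8, so φ(24) ≤ 24/3.
Thus n = 24 disproves the claim, and no smaller n works.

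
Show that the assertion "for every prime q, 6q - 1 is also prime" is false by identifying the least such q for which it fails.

q = 11

For q = 2, 3, 5, 7 the conclusion holds.
q = 11: 6q - 1 = 65 = 5 × 13, not prime.
Hence q = 11 is a counterexample.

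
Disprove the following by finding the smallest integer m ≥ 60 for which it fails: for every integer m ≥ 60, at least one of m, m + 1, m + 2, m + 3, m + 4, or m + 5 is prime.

m = 90

A counterexample is any integer m ≥ 60 such that m, m + 1, m + 2, m + 3, m + 4, m + 5 are all composite; we check each in order.
For m = 60, 61, 62, 63, …, 87, 88, 89 the conclusion holds.
m = 90: 90 = 2 × 45; 91 = 7 × 13; 92 = 2 × 46; 93 = 3 × 31; 94 = 2 × 47; 95 = 5 × 19 — all composite.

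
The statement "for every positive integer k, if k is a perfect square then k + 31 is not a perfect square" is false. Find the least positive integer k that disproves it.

For k = 1, 4, 9, 16, …, 144, 169, 196 the conclusion holds.
k = 225: 225 = 15² and 225 + 31 = 256 = 16².

k = 225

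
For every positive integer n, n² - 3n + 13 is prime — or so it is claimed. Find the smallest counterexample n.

n = 12

We need the least positive integer n for which n² - 3n + 13 is not prime.
The first 11 eligible values, up to n = 11, all satisfy the conclusion.
n = 12: n² - 3n + 13 = 121 = 11 × 11, composite.
Hence n = 12 is a counterexample.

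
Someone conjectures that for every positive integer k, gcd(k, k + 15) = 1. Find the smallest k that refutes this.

k = 1: gcd(1, 16) = 1.
k = 2: gcd(2, 17) = 1.
k = 3: gcd(3, 18) = 3.
Hence k = 3 is a counterexample.

k = 3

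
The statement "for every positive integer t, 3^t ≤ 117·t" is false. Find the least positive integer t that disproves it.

t = 1: 3^t = 3 and 117·t = 117, so 3 ≤ 117.
t = 2: 3^t = 9 and 117·t = 234, so 9 ≤ 234.
t = 3: 3^t = 27 and 117·t = 351, so 27 ≤ 351.
t = 4: 3^t = 81 and 117·t = 468, so 81 ≤ 468.
t = 5: 3^t = 243 and 117·t = 585, so 243 ≤ 585.
t = 6: 3^t = 729 and 117·t = 702, so 729 > 702.
Hence t = 6 is a counterexample.

t = 6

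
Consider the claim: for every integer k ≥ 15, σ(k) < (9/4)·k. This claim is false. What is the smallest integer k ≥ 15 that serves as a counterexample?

For k = 15, 16, 17, 18, 19, 20, 21, 22, 23 the conclusion holds.
k = 24: σ(24) = 60; 60 ≥ 54.
Hence k = 24 is a counterexample.

k = 24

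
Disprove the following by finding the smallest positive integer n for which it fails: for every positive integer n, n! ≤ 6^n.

Check each positive integer n in order until n! > 6^n.
For n = 1, 2, 3, 4, …, 11, 12, 13 the conclusion holds.
n = 14: n! = 87178291200 and 6^n = 78364164096, so 87178291200 > 78364164096.

n = 14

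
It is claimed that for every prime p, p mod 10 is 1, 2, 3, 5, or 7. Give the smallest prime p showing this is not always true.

p = 19

p = 2: 2 mod 10 = 2.
p = 3: 3 mod 10 = 3.
p = 5: 5 mod 10 = 5.
p = 7: 7 mod 10 = 7.
p = 11: 11 mod 10 = 1.
p = 13: 13 mod 10 = 3.
p = 17: 17 mod 10 = 7.
p = 19: 19 mod 10 = 9 — not in {1, 2, 3, 5, 7}.
So p = 19 is the smallest counterexample.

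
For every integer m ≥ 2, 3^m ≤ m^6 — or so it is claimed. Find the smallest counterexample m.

The first 13 eligible values, up to m = 14, all satisfy the conclusion.
m = 15: 3^m = 14348907 and m^6 = 11390625, so 14348907 > 11390625.

m = 15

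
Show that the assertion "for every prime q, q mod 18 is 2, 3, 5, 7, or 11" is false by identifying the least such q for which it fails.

Check each prime q in order until the claim fails.
For q = 2, 3, 5, 7, 11 the conclusion holds.
q = 13: 13 mod 18 = 13 — not in {2, 3, 5, 7, 11}.
So q = 13 is the smallest counterexample.

q = 13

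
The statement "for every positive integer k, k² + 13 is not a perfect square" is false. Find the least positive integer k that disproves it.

A counterexample is any positive integer k such that k² + 13 is a perfect square; we check each in order.
For k = 1, 2, 3, 4, 5 the conclusion holds.
k = 6: 6² + 13 = 49 = 7², a perfect square.

k = 6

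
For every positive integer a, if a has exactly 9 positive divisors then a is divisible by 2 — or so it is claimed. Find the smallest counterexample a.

a = 225

For a = 36, 100, 196 the conclusion holds.
a = 225: τ(225) = 9; 225 mod 2 = 1.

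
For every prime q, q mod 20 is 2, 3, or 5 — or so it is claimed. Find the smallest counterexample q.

q = 7

A counterexample is any prime q such that the claim fails; we check each in order.
q = 2: 2 mod 20 = 2.
q = 3: 3 mod 20 = 3.
q = 5: 5 mod 20 = 5.
q = 7: 7 mod 20 = 7 — not in {2, 3, 5}.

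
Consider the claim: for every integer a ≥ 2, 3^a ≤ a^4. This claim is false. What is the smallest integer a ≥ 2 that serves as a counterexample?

We need the least integer a ≥ 2 for which 3^a > a^4.
The first 6 eligible values, up to a = 7, all satisfy the conclusion.
a = 8: 3^a = 6561 and a^4 = 4096, so 6561 > 4096.
So a = 8 is the smallest counterexample.

a = 8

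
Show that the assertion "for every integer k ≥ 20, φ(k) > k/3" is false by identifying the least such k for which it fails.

We need the least integer k ≥ 20 for which the claim fails.
k = 20: φ(20) = 8 and 20/3 = 20/3, so φ(20) > 20/3.
k = 21: φ(21) = 12 and 21/3 = 7, so φ(21) > 21/3.
k = 22: φ(22) = 10 and 22/3 = 22/3, so φ(22) > 22/3.
k = 23: φ(23) = 22 and 23/3 = 23/3, so φ(23) > 23/3.
k = 24: φ(24) = 8 and 24/3 = 8, so φ(24) ≤ 24/3.
Thus k = 24 disproves the claim, and no smaller k works.

k = 24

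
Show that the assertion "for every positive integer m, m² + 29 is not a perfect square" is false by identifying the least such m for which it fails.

m = 14

For m = 1, 2, 3, 4, …, 11, 12, 13 the conclusion holds.
m = 14: 14² + 29 = 225 = 15², a perfect square.
So m = 14 is the smallest counterexample.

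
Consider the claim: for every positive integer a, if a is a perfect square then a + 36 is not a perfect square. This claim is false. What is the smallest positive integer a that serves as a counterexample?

a = 1: 1 + 36 = 37, not a perfect square.
a = 4: 4 + 36 = 40, not a perfect square.
a = 9: 9 + 36 = 45, not a perfect square.
a = 16: 16 + 36 = 52, not a perfect square.
a = 25: 25 + 36 = 61, not a perfect square.
a = 36: 36 + 36 = 72, not a perfect square.
a = 49: 49 + 36 = 85, not a perfect square.
a = 64: 64 = 8² and 64 + 36 = 100 = 10².

a = 64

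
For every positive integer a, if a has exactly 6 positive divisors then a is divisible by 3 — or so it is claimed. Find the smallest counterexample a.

a = 20

We need the least positive integer a for which a has exactly 6 positive divisors but a is not divisible by 3.
For a = 12, 18 the conclusion holds.
a = 20: τ(20) = 6; 20 mod 3 = 2.
Hence a = 20 is a counterexample.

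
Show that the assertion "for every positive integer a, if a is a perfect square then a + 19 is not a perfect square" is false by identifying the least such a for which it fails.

a = 81

A counterexample is any positive integer a such that a is a perfect square but a + 19 is a perfect square; we check each in order.
a = 1: 1 + 19 = 20, not a perfect square.
a = 4: 4 + 19 = 23, not a perfect square.
a = 9: 9 + 19 = 28, not a perfect square.
a = 16: 16 + 19 = 35, not a perfect square.
a = 25: 25 + 19 = 44, not a perfect square.
a = 36: 36 + 19 = 55, not a perfect square.
a = 49: 49 + 19 = 68, not a perfect square.
a = 64: 64 + 19 = 83, not a perfect square.
a = 81: 81 = 9² and 81 + 19 = 100 = 10².
Hence a = 81 is a counterexample.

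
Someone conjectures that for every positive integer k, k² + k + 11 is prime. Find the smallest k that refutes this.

A counterexample is any positive integer k such that k² + k + 11 is not prime; we check each in order.
The first 9 eligible values, up to k = 9, all satisfy the conclusion.
k = 10: k² + k + 11 = 121 = 11 × 11, composite.

k = 10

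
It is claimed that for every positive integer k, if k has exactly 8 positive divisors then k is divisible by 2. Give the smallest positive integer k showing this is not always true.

We need the least positive integer k for which k has exactly 8 positive divisors but k is not divisible by 2.
For k = 24, 30, 40, 42, …, 88, 102, 104 the conclusion holds.
k = 105: τ(105) = 8; 105 mod 2 = 1.
Thus k = 105 disproves the claim, and no smaller k works.

k = 105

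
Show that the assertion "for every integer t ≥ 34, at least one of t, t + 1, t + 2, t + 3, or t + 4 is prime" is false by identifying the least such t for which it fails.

For t = 34, 35, 36, 37, …, 45, 46, 47 the conclusion holds.
t = 48: 48 = 2 × 24; 49 = 7 × 7; 50 = 2 × 25; 51 = 3 × 17; 52 = 2 × 26 — all composite.

t = 48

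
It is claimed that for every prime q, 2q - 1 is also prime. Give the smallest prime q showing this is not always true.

Check each prime q in order until 2q - 1 is not prime.
For q = 2, 3 the conclusion holds.
q = 5: 2q - 1 = 9 = 3 × 3, not prime.
Thus q = 5 disproves the claim, and no smaller q works.

q = 5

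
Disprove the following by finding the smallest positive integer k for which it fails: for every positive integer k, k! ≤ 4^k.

k = 9

k = 1: k! = 1 and 4^k = 4, so 1 ≤ 4.
k = 2: k! = 2 and 4^k = 16, so 2 ≤ 16.
k = 3: k! = 6 and 4^k = 64, so 6 ≤ 64.
k = 4: k! = 24 and 4^k = 256, so 24 ≤ 256.
k = 5: k! = 120 and 4^k = 1024, so 120 ≤ 1024.
k = 6: k! = 720 and 4^k = 4096, so 720 ≤ 4096.
k = 7: k! = 5040 and 4^k = 16384, so 5040 ≤ 16384.
k = 8: k! = 40320 and 4^k = 65536, so 40320 ≤ 65536.
k = 9: k! = 362880 and 4^k = 262144, so 362880 > 262144.
So k = 9 is the smallest counterexample.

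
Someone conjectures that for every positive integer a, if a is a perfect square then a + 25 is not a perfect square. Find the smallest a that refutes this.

a = 144

For a = 1, 4, 9, 16, …, 81, 100, 121 the conclusion holds.
a = 144: 144 = 12² and 144 + 25 = 169 = 13².
Thus a = 144 disproves the claim, and no smaller a works.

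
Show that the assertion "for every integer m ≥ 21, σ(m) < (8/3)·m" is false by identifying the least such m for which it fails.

m = 60

A counterexample is any integer m ≥ 21 such that the claim fails; we check each in order.
The first 39 eligible values, up to m = 59, all satisfy the conclusion.
m = 60: σ(60) = 168; 168 ≥ 160.
So m = 60 is the smallest counterexample.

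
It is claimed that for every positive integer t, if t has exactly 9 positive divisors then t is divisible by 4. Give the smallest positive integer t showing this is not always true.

Check each positive integer t in order until t has exactly 9 positive divisors but t is not divisible by 4.
For t = 36, 100, 196 the conclusion holds.
t = 225: τ(225) = 9; 225 mod 4 = 1.
Hence t = 225 is a counterexample.

t = 225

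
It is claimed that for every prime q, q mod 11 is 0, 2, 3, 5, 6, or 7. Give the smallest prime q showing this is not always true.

q = 19

The first 7 eligible values, up to q = 17, all satisfy the conclusion.
q = 19: 19 mod 11 = 8 — not in {0, 2, 3, 5, 6, 7}.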